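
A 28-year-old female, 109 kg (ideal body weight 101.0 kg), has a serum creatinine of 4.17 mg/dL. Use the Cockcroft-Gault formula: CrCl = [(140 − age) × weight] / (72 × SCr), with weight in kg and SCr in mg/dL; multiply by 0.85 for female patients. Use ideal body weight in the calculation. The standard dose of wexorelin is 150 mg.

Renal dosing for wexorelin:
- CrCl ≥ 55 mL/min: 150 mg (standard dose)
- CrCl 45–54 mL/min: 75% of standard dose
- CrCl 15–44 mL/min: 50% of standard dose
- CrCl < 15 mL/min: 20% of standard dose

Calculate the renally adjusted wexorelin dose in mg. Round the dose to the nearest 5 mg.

75 mg

CrCl = (140 − 28) × 101 / (72 × 4.17) × 0.85 = 11312.0 / 300.24 × 0.85 ≈ 32.0 mL/min
CrCl ≈ 32 mL/min → bracket 15–44 mL/min.
50% of 150 mg = 75 mg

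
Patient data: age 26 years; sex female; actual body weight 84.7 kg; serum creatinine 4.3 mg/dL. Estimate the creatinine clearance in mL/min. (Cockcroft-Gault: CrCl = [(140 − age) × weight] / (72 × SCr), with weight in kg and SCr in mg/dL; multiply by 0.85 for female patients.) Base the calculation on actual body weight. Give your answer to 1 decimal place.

CrCl = (140 − 26) × 84.7 / (72 × 4.3) × 0.85 = 9655.8 / 309.60 × 0.85 ≈ 26.5 mL/min

26.5 mL/min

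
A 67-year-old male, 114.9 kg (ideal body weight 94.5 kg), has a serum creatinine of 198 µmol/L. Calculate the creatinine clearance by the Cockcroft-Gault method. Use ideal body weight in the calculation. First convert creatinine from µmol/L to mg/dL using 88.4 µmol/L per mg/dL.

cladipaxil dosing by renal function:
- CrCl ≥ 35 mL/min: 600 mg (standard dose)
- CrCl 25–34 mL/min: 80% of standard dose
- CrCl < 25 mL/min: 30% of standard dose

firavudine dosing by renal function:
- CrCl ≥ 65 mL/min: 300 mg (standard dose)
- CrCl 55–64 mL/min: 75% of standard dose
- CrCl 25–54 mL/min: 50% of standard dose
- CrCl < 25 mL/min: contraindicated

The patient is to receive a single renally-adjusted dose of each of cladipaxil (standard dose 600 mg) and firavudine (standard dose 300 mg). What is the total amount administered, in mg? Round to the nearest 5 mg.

750 mg

SCr = 198 / 88.4 = 2.24 mg/dL
CrCl = (140 − 67) × 94.5 / (72 × 2.24) = 6898.5 / 161.28 ≈ 42.8 mL/min
CrCl ≈ 43 mL/min.
cladipaxil: ≥ 35 mL/min → 100% of 600 mg = 600 mg.
firavudine: 25–54 mL/min → 50% of 300 mg = 150 mg.
Total = 600 + 150 = 750 mg.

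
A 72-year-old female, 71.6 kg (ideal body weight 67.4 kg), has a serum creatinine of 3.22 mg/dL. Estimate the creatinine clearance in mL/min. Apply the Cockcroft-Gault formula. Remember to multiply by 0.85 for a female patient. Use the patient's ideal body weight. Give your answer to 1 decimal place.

16.8 mL/min

CrCl = (140 − 72) × 67.4 / (72 × 3.22) × 0.85 = 4583.2 / 231.84 × 0.85 ≈ 16.8 mL/min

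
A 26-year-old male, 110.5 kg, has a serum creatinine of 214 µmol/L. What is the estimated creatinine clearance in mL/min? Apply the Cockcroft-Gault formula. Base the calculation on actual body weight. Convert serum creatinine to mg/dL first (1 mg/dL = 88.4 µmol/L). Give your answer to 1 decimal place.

72.3 mL/min

SCr = 214 / 88.4 = 2.421 mg/dL
CrCl = (140 − 26) × 110.5 / (72 × 2.421) = 12597.0 / 174.31 ≈ 72.3 mL/min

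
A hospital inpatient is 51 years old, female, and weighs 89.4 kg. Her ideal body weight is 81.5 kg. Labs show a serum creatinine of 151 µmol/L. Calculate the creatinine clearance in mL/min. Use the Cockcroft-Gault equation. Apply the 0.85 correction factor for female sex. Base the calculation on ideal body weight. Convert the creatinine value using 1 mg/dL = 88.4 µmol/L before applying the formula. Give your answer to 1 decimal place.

SCr = 151 / 88.4 = 1.708 mg/dL
CrCl = (140 − 51) × 81.5 / (72 × 1.708) × 0.85 = 7253.5 / 122.98 × 0.85 ≈ 50.1 mL/min

50.1 mL/min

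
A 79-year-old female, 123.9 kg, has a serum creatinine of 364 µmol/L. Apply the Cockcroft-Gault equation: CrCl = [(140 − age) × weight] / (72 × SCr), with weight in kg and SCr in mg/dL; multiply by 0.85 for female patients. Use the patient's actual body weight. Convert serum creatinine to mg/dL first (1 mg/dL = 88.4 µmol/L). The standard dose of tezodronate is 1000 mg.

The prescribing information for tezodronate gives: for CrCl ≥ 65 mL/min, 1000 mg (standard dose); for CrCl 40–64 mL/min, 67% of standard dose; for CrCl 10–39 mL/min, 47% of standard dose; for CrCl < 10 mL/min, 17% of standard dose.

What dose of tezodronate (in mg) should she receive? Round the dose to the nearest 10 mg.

SCr = 364 / 88.4 = 4.118 mg/dL
CrCl = (140 − 79) × 123.9 / (72 × 4.118) × 0.85 = 7557.9 / 296.50 × 0.85 ≈ 21.7 mL/min
CrCl ≈ 22 mL/min → bracket 10–39 mL/min.
47% of 1000 mg = 470 mg

470 mg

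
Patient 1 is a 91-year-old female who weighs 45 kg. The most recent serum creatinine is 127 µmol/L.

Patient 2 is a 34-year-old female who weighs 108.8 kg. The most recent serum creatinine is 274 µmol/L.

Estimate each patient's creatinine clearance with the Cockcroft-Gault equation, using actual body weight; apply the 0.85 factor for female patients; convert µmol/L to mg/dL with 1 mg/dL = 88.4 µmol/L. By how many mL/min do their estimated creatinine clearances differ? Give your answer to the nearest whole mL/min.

26 mL/min

Patient 1: SCr = 127 / 88.4 = 1.437 mg/dL
Patient 1: CrCl = (140 − 91) × 45 / (72 × 1.437) × 0.85 = 2205.0 / 103.46 × 0.85 ≈ 18.1 mL/min
Patient 2: SCr = 274 / 88.4 = 3.1 mg/dL
Patient 2: CrCl = (140 − 34) × 108.8 / (72 × 3.1) × 0.85 = 11532.8 / 223.20 × 0.85 ≈ 43.9 mL/min
|18.1 − 43.9| = 25.8 mL/min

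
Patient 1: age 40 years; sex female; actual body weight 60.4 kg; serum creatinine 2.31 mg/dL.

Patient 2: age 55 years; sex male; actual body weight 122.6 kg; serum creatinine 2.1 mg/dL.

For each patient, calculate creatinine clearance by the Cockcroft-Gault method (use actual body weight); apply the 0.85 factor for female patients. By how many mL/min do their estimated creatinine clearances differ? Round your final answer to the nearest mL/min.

Patient 1: CrCl = (140 − 40) × 60.4 / (72 × 2.31) × 0.85 = 6040.0 / 166.32 × 0.85 ≈ 30.9 mL/min
Patient 2: CrCl = (140 − 55) × 122.6 / (72 × 2.1) = 10421.0 / 151.20 ≈ 68.9 mL/min
|30.9 − 68.9| = 38.0 mL/min

38 mL/min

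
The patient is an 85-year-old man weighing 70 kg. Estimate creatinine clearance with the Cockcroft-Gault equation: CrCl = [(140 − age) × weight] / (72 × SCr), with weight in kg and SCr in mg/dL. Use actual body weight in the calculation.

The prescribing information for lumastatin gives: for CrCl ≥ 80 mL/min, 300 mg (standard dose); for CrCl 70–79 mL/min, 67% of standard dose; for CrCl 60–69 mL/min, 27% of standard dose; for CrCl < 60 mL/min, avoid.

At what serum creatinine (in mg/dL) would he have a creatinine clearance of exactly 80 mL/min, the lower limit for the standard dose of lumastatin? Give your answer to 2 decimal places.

0.67 mg/dL

Standard dose requires CrCl ≥ 80 mL/min.
Set (140 − 85) × 70 / (72 × SCr) = 80
SCr = (140 − 85) × 70 / (72 × 80) = 0.668 mg/dL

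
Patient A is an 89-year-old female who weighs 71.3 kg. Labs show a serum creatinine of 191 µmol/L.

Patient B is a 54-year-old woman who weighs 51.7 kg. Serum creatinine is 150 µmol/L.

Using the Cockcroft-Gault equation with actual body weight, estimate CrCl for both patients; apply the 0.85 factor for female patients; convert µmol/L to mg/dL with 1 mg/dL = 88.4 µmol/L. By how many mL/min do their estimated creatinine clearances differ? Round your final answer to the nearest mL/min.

Patient A: SCr = 191 / 88.4 = 2.161 mg/dL
Patient A: CrCl = (140 − 89) × 71.3 / (72 × 2.161) × 0.85 = 3636.3 / 155.59 × 0.85 ≈ 19.9 mL/min
Patient B: SCr = 150 / 88.4 = 1.697 mg/dL
Patient B: CrCl = (140 − 54) × 51.7 / (72 × 1.697) × 0.85 = 4446.2 / 122.18 × 0.85 ≈ 30.9 mL/min
|19.9 − 30.9| = 11.0 mL/min

11 mL/min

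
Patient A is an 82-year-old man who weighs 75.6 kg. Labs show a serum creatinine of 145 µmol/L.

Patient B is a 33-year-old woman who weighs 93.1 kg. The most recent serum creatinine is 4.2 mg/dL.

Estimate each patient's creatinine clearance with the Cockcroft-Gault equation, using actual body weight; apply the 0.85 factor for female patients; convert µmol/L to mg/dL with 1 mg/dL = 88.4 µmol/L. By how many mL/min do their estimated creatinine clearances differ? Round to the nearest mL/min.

9 mL/min

Patient A: SCr = 145 / 88.4 = 1.64 mg/dL
Patient A: CrCl = (140 − 82) × 75.6 / (72 × 1.64) = 4384.8 / 118.08 ≈ 37.1 mL/min
Patient B: CrCl = (140 − 33) × 93.1 / (72 × 4.2) × 0.85 = 9961.7 / 302.40 × 0.85 ≈ 28.0 mL/min
|37.1 − 28.0| = 9.1 mL/min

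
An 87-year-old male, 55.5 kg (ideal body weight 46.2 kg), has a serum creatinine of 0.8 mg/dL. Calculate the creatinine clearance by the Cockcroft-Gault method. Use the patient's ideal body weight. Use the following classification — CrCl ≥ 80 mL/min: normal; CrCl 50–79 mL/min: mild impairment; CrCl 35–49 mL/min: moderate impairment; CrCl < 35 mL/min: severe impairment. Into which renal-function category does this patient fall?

moderate impairment

CrCl = (140 − 87) × 46.2 / (72 × 0.8) = 2448.6 / 57.60 ≈ 42.5 mL/min
43 mL/min falls in the 'moderate impairment' range.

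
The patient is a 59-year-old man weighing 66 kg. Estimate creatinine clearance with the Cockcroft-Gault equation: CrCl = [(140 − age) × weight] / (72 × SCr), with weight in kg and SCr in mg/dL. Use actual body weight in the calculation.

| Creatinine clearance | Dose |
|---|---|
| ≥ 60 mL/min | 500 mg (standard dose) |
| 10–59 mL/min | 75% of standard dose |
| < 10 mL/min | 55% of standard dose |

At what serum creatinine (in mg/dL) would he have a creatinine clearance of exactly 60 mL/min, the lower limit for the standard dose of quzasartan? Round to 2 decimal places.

1.24 mg/dL

Standard dose requires CrCl ≥ 60 mL/min.
Set (140 − 59) × 66 / (72 × SCr) = 60
SCr = (140 − 59) × 66 / (72 × 60) = 1.238 mg/dL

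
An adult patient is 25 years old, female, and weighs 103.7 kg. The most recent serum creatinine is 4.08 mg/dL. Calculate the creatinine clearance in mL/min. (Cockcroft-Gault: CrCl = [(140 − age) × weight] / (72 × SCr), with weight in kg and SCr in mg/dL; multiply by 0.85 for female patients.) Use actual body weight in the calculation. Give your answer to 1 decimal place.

CrCl = (140 − 25) × 103.7 / (72 × 4.08) × 0.85 = 11925.5 / 293.76 × 0.85 ≈ 34.5 mL/min

34.5 mL/min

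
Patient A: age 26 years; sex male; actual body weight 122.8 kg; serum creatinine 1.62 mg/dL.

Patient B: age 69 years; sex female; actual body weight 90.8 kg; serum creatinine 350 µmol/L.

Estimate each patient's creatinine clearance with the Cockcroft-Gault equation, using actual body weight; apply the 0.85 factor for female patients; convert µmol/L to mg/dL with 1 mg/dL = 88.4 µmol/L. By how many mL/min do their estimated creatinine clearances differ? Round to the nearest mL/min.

101 mL/min

Patient A: CrCl = (140 − 26) × 122.8 / (72 × 1.62) = 13999.2 / 116.64 ≈ 120.0 mL/min
Patient B: SCr = 350 / 88.4 = 3.959 mg/dL
Patient B: CrCl = (140 − 69) × 90.8 / (72 × 3.959) × 0.85 = 6446.8 / 285.05 × 0.85 ≈ 19.2 mL/min
|120.0 − 19.2| = 100.8 mL/min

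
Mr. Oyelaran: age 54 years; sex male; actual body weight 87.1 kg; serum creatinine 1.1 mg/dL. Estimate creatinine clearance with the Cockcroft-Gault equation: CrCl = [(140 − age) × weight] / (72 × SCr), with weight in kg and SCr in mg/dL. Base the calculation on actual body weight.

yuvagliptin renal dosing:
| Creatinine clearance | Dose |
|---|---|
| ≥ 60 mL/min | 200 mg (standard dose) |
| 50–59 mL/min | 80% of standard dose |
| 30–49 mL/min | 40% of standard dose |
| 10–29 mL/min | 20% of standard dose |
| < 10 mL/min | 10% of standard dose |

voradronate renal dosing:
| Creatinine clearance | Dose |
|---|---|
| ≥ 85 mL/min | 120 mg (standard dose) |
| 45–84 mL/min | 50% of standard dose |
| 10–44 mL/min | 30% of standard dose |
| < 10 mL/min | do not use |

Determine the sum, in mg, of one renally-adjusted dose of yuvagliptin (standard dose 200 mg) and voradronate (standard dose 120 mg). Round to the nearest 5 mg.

320 mg

CrCl = (140 − 54) × 87.1 / (72 × 1.1) = 7490.6 / 79.20 ≈ 94.6 mL/min
CrCl ≈ 95 mL/min.
yuvagliptin: ≥ 60 mL/min → 100% of 200 mg = 200 mg.
voradronate: ≥ 85 mL/min → 100% of 120 mg = 120 mg.
Total = 200 + 120 = 320 mg.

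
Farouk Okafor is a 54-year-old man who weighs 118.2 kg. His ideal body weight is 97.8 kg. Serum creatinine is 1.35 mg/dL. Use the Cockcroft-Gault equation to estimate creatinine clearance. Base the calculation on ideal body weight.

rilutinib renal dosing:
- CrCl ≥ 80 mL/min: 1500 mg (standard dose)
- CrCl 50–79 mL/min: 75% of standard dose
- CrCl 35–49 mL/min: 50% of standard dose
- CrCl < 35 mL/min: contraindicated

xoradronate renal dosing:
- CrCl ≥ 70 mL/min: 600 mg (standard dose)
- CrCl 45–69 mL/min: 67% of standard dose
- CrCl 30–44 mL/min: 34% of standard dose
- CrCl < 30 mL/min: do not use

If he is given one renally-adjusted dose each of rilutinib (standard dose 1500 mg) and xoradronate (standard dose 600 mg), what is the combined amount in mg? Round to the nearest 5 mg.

CrCl = (140 − 54) × 97.8 / (72 × 1.35) = 8410.8 / 97.20 ≈ 86.5 mL/min
CrCl ≈ 87 mL/min.
rilutinib: ≥ 80 mL/min → 100% of 1500 mg = 1500 mg.
xoradronate: ≥ 70 mL/min → 100% of 600 mg = 600 mg.
Total = 1500 + 600 = 2100 mg.

2100 mg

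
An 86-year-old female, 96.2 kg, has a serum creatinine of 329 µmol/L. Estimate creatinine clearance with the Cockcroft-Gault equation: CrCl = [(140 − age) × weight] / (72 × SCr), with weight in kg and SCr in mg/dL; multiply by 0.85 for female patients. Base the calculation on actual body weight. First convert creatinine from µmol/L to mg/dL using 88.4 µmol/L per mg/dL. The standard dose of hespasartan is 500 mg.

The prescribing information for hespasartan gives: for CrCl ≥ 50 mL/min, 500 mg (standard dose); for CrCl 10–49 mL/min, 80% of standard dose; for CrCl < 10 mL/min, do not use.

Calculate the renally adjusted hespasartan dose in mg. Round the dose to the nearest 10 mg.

400 mg

SCr = 329 / 88.4 = 3.722 mg/dL
CrCl = (140 − 86) × 96.2 / (72 × 3.722) × 0.85 = 5194.8 / 267.98 × 0.85 ≈ 16.5 mL/min
CrCl ≈ 16 mL/min → bracket 10–49 mL/min.
80% of 500 mg = 400 mg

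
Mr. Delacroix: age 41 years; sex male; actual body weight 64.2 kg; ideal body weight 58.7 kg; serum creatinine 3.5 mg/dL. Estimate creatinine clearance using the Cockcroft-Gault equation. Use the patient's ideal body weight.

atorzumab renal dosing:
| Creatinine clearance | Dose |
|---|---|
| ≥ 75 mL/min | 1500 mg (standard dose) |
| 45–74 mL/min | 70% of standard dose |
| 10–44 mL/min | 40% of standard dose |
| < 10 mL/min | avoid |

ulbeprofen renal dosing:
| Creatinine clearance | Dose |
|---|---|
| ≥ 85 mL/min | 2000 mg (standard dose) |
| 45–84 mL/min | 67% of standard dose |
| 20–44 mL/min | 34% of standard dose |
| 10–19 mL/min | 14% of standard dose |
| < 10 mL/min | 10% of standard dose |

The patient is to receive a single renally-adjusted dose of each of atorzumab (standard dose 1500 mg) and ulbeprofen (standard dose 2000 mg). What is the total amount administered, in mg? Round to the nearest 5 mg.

CrCl = (140 − 41) × 58.7 / (72 × 3.5) = 5811.3 / 252.00 ≈ 23.1 mL/min
CrCl ≈ 23 mL/min.
atorzumab: 10–44 mL/min → 40% of 1500 mg = 600 mg.
ulbeprofen: 20–44 mL/min → 34% of 2000 mg = 680 mg.
Total = 600 + 680 = 1280 mg.

1280 mg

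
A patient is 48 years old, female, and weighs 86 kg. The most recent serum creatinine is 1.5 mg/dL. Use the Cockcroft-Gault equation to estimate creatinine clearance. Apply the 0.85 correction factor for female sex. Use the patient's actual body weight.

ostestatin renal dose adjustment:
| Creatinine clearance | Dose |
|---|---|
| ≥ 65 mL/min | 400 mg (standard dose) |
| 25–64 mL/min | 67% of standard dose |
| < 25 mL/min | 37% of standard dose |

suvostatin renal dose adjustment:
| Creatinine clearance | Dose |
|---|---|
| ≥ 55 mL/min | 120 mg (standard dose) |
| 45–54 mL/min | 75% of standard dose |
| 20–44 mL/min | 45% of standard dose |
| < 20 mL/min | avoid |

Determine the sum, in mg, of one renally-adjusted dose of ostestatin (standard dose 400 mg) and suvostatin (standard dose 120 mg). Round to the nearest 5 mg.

390 mg

CrCl = (140 − 48) × 86 / (72 × 1.5) × 0.85 = 7912.0 / 108.00 × 0.85 ≈ 62.3 mL/min
CrCl ≈ 62 mL/min.
ostestatin: 25–64 mL/min → 67% of 400 mg = 268 mg.
suvostatin: ≥ 55 mL/min → 100% of 120 mg = 120 mg.
Total = 268 + 120 = 388 mg.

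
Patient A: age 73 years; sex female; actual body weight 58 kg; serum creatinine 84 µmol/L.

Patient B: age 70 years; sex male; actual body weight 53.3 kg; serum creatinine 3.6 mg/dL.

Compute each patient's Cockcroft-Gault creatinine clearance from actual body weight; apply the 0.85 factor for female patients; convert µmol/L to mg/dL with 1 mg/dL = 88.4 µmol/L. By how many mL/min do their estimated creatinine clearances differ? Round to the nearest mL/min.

34 mL/min

Patient A: SCr = 84 / 88.4 = 0.95 mg/dL
Patient A: CrCl = (140 − 73) × 58 / (72 × 0.95) × 0.85 = 3886.0 / 68.40 × 0.85 ≈ 48.3 mL/min
Patient B: CrCl = (140 − 70) × 53.3 / (72 × 3.6) = 3731.0 / 259.20 ≈ 14.4 mL/min
|48.3 − 14.4| = 33.9 mL/min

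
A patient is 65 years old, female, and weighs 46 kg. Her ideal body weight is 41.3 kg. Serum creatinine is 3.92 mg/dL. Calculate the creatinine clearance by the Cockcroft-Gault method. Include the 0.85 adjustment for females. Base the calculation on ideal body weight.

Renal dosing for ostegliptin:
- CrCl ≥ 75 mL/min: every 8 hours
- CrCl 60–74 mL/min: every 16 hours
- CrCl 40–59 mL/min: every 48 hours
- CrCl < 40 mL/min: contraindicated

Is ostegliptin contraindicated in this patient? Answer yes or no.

CrCl = (140 − 65) × 41.3 / (72 × 3.92) × 0.85 = 3097.5 / 282.24 × 0.85 ≈ 9.3 mL/min
CrCl ≈ 9 mL/min, which is < 40 mL/min.

yes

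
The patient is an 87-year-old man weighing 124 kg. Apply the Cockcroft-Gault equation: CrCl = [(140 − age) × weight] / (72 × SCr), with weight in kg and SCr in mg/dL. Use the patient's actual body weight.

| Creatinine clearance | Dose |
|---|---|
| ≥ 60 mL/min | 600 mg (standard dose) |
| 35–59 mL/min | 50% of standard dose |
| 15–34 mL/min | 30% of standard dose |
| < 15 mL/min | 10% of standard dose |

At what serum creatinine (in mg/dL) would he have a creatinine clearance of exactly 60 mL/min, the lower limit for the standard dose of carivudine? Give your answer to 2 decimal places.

1.52 mg/dL

Standard dose requires CrCl ≥ 60 mL/min.
Set (140 − 87) × 124 / (72 × SCr) = 60
SCr = (140 − 87) × 124 / (72 × 60) = 1.521 mg/dL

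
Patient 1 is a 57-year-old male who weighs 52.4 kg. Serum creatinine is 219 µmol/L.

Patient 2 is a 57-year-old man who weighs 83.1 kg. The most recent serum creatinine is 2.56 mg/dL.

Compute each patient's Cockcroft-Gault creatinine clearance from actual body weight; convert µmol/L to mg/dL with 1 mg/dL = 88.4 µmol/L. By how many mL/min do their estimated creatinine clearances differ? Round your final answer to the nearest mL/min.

13 mL/min

Patient 1: SCr = 219 / 88.4 = 2.477 mg/dL
Patient 1: CrCl = (140 − 57) × 52.4 / (72 × 2.477) = 4349.2 / 178.34 ≈ 24.4 mL/min
Patient 2: CrCl = (140 − 57) × 83.1 / (72 × 2.56) = 6897.3 / 184.32 ≈ 37.4 mL/min
|24.4 − 37.4| = 13.0 mL/min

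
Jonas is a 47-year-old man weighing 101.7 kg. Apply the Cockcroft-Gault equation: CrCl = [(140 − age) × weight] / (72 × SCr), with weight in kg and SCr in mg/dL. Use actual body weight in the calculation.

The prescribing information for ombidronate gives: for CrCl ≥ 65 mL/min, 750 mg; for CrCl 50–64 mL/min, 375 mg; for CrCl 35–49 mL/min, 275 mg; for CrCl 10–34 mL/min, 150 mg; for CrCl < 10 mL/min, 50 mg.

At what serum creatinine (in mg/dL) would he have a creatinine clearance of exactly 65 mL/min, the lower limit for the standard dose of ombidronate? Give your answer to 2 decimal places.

Standard dose requires CrCl ≥ 65 mL/min.
Set (140 − 47) × 101.7 / (72 × SCr) = 65
SCr = (140 − 47) × 101.7 / (72 × 65) = 2.021 mg/dL

2.02 mg/dL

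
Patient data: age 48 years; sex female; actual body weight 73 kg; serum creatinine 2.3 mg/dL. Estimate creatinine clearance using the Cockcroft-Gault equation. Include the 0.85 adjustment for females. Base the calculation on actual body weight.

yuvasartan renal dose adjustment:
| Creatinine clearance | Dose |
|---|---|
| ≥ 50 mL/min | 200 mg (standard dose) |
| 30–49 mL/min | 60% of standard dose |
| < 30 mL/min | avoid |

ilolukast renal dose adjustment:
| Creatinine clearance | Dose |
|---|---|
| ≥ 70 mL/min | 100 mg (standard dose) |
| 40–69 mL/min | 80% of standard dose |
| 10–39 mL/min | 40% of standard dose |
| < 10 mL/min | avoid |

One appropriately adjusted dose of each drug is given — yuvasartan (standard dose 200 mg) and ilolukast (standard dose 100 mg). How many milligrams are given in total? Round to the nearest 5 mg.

160 mg

CrCl = (140 − 48) × 73 / (72 × 2.3) × 0.85 = 6716.0 / 165.60 × 0.85 ≈ 34.5 mL/min
CrCl ≈ 34 mL/min.
yuvasartan: 30–49 mL/min → 60% of 200 mg = 120 mg.
ilolukast: 10–39 mL/min → 40% of 100 mg = 40 mg.
Total = 120 + 40 = 160 mg.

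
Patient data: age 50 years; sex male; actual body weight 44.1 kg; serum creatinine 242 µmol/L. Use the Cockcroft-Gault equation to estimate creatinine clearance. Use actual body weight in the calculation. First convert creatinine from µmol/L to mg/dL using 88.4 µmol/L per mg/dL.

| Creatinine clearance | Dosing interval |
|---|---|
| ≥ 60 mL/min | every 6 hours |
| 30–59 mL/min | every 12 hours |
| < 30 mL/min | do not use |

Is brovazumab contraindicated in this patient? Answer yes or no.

yes

SCr = 242 / 88.4 = 2.738 mg/dL
CrCl = (140 − 50) × 44.1 / (72 × 2.738) = 3969.0 / 197.14 ≈ 20.1 mL/min
CrCl ≈ 20 mL/min, which is < 30 mL/min.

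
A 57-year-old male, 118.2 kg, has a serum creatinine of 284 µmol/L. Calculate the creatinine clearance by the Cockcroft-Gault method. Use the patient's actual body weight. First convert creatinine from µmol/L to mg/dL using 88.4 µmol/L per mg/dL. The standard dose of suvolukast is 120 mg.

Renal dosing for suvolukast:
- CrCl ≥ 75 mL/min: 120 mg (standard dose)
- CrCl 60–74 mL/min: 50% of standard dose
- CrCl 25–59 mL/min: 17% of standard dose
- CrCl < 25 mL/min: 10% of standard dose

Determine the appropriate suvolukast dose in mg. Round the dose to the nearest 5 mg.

20 mg

SCr = 284 / 88.4 = 3.213 mg/dL
CrCl = (140 − 57) × 118.2 / (72 × 3.213) = 9810.6 / 231.34 ≈ 42.4 mL/min
CrCl ≈ 42 mL/min → bracket 25–59 mL/min.
17% of 120 mg = 20.4 mg → 20 mg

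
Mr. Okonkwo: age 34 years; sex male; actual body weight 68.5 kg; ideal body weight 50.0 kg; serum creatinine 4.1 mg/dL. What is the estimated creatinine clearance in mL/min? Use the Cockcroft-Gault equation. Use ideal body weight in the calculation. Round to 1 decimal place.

18.0 mL/min

CrCl = (140 − 34) × 50 / (72 × 4.1) = 5300.0 / 295.20 ≈ 18.0 mL/min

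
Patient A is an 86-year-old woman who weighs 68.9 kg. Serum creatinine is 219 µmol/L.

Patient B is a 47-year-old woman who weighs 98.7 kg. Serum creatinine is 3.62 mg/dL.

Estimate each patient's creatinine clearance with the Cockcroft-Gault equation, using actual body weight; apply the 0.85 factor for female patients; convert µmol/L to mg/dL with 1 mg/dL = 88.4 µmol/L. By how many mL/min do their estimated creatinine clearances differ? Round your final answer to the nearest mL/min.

Patient A: SCr = 219 / 88.4 = 2.477 mg/dL
Patient A: CrCl = (140 − 86) × 68.9 / (72 × 2.477) × 0.85 = 3720.6 / 178.34 × 0.85 ≈ 17.7 mL/min
Patient B: CrCl = (140 − 47) × 98.7 / (72 × 3.62) × 0.85 = 9179.1 / 260.64 × 0.85 ≈ 29.9 mL/min
|17.7 − 29.9| = 12.2 mL/min

12 mL/min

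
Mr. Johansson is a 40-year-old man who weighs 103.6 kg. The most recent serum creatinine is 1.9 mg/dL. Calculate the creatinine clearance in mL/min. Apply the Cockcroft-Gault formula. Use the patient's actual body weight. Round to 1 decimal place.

75.7 mL/min

CrCl = (140 − 40) × 103.6 / (72 × 1.9) = 10360.0 / 136.80 ≈ 75.7 mL/min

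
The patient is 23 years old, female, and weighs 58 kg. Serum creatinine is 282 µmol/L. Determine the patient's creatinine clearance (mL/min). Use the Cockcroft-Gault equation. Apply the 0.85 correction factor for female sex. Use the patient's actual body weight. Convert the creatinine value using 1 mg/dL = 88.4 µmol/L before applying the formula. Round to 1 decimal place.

SCr = 282 / 88.4 = 3.19 mg/dL
CrCl = (140 − 23) × 58 / (72 × 3.19) × 0.85 = 6786.0 / 229.68 × 0.85 ≈ 25.1 mL/min

25.1 mL/min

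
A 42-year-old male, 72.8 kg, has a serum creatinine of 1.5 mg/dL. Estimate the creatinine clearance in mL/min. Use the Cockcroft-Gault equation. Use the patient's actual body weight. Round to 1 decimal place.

CrCl = (140 − 42) × 72.8 / (72 × 1.5) = 7134.4 / 108.00 ≈ 66.1 mL/min

66.1 mL/min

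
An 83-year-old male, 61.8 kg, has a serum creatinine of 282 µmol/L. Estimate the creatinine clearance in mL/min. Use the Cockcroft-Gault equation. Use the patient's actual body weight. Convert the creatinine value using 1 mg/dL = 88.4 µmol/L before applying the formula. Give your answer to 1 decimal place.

15.3 mL/min

SCr = 282 / 88.4 = 3.19 mg/dL
CrCl = (140 − 83) × 61.8 / (72 × 3.19) = 3522.6 / 229.68 ≈ 15.3 mL/min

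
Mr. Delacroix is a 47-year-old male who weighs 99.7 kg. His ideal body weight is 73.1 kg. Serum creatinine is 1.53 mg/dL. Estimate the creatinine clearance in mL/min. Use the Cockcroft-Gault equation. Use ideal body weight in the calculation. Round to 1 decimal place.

61.7 mL/min

CrCl = (140 − 47) × 73.1 / (72 × 1.53) = 6798.3 / 110.16 ≈ 61.7 mL/min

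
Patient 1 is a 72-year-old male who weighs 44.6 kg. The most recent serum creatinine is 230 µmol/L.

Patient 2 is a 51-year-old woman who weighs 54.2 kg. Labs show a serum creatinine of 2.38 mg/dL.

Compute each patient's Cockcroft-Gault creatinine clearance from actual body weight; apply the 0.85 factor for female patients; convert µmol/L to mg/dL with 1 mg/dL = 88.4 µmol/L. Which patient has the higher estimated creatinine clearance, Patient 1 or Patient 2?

Patient 1: SCr = 230 / 88.4 = 2.602 mg/dL
Patient 1: CrCl = (140 − 72) × 44.6 / (72 × 2.602) = 3032.8 / 187.34 ≈ 16.2 mL/min
Patient 2: CrCl = (140 − 51) × 54.2 / (72 × 2.38) × 0.85 = 4823.8 / 171.36 × 0.85 ≈ 23.9 mL/min
16.2 vs 23.9 mL/min → Patient 2 is higher.

Patient 2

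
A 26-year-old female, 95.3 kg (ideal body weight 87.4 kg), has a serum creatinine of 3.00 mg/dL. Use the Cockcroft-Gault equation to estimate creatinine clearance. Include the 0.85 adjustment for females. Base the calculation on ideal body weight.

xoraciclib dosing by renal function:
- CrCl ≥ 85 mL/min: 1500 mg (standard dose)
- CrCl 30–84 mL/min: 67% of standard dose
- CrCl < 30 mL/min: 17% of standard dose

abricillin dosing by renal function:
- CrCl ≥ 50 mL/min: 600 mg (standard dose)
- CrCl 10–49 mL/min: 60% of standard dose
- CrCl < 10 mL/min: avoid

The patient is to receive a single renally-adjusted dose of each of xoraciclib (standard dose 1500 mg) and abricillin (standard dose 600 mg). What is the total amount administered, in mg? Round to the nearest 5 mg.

1365 mg

CrCl = (140 − 26) × 87.4 / (72 × 3) × 0.85 = 9963.6 / 216.00 × 0.85 ≈ 39.2 mL/min
CrCl ≈ 39 mL/min.
xoraciclib: 30–84 mL/min → 67% of 1500 mg = 1005 mg.
abricillin: 10–49 mL/min → 60% of 600 mg = 360 mg.
Total = 1005 + 360 = 1365 mg.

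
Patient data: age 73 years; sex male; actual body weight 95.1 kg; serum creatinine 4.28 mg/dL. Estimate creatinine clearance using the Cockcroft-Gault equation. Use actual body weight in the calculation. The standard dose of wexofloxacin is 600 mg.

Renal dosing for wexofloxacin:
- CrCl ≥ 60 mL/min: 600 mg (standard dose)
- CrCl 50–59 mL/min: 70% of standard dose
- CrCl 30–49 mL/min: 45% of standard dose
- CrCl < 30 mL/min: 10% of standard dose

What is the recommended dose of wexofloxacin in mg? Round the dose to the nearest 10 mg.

CrCl = (140 − 73) × 95.1 / (72 × 4.28) = 6371.7 / 308.16 ≈ 20.7 mL/min
CrCl ≈ 21 mL/min → bracket < 30 mL/min.
10% of 600 mg = 60 mg

60 mg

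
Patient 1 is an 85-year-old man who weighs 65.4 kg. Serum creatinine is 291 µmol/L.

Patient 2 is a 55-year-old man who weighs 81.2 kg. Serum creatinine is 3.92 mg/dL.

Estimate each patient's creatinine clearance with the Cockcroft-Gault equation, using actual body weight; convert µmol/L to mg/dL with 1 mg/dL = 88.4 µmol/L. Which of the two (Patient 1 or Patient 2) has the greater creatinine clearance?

Patient 1: SCr = 291 / 88.4 = 3.292 mg/dL
Patient 1: CrCl = (140 − 85) × 65.4 / (72 × 3.292) = 3597.0 / 237.02 ≈ 15.2 mL/min
Patient 2: CrCl = (140 − 55) × 81.2 / (72 × 3.92) = 6902.0 / 282.24 ≈ 24.5 mL/min
15.2 vs 24.5 mL/min → Patient 2 is higher.

Patient 2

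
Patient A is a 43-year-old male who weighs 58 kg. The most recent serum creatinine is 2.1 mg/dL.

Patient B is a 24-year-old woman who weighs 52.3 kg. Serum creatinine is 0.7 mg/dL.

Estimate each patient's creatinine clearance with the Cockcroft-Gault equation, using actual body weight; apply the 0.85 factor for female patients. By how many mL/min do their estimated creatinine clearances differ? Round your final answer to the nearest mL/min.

Patient A: CrCl = (140 − 43) × 58 / (72 × 2.1) = 5626.0 / 151.20 ≈ 37.2 mL/min
Patient B: CrCl = (140 − 24) × 52.3 / (72 × 0.7) × 0.85 = 6066.8 / 50.40 × 0.85 ≈ 102.3 mL/min
|37.2 − 102.3| = 65.1 mL/min

65 mL/min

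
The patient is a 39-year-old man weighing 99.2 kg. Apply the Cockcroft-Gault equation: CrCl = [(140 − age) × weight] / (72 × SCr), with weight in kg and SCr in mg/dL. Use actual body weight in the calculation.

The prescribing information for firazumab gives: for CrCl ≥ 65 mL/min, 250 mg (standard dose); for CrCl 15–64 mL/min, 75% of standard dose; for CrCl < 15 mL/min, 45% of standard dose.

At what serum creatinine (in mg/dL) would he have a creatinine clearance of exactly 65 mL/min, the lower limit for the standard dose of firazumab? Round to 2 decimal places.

Standard dose requires CrCl ≥ 65 mL/min.
Set (140 − 39) × 99.2 / (72 × SCr) = 65
SCr = (140 − 39) × 99.2 / (72 × 65) = 2.141 mg/dL

2.14 mg/dL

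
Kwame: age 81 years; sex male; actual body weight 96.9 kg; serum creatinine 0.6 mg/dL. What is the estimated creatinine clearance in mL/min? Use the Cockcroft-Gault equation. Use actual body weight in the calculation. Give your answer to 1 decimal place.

132.3 mL/min

CrCl = (140 − 81) × 96.9 / (72 × 0.6) = 5717.1 / 43.20 ≈ 132.3 mL/min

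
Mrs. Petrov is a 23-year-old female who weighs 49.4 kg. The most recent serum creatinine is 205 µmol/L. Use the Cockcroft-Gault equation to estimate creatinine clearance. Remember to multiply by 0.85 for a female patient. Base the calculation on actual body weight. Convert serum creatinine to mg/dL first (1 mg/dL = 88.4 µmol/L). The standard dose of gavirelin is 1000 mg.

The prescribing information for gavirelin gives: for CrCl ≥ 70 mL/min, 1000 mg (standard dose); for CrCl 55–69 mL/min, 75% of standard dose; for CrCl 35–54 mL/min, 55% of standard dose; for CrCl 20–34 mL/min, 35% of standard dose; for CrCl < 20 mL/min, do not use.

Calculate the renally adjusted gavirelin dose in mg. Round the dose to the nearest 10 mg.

SCr = 205 / 88.4 = 2.319 mg/dL
CrCl = (140 − 23) × 49.4 / (72 × 2.319) × 0.85 = 5779.8 / 166.97 × 0.85 ≈ 29.4 mL/min
CrCl ≈ 29 mL/min → bracket 20–34 mL/min.
35% of 1000 mg = 350 mg

350 mg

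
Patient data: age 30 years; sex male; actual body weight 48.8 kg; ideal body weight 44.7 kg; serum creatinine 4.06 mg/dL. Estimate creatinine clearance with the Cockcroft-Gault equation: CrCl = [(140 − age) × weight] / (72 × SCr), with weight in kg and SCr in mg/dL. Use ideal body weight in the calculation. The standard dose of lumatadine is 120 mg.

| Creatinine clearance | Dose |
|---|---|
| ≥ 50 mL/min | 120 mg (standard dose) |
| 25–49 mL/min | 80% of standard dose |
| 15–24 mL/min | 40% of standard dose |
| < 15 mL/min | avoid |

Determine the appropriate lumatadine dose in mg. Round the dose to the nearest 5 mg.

50 mg

CrCl = (140 − 30) × 44.7 / (72 × 4.06) = 4917.0 / 292.32 ≈ 16.8 mL/min
CrCl ≈ 17 mL/min → bracket 15–24 mL/min.
40% of 120 mg = 48 mg → 50 mg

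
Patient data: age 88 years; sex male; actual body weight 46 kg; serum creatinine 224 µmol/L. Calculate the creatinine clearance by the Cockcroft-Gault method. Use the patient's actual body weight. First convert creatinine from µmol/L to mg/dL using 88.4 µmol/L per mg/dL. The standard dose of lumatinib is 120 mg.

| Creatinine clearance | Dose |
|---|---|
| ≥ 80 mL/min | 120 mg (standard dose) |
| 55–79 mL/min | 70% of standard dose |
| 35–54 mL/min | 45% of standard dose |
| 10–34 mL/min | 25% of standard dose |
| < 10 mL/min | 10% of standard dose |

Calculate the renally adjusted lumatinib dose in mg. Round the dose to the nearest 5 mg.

30 mg

SCr = 224 / 88.4 = 2.534 mg/dL
CrCl = (140 − 88) × 46 / (72 × 2.534) = 2392.0 / 182.45 ≈ 13.1 mL/min
CrCl ≈ 13 mL/min → bracket 10–34 mL/min.
25% of 120 mg = 30 mg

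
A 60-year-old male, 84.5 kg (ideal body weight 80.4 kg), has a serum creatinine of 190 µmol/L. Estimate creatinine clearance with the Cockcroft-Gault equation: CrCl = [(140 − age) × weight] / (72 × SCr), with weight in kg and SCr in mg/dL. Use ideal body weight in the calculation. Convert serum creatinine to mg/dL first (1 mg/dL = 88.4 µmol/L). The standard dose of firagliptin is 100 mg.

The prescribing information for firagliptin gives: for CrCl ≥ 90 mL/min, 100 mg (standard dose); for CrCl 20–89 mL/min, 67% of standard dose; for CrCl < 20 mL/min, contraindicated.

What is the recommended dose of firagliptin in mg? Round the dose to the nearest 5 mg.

65 mg

SCr = 190 / 88.4 = 2.149 mg/dL
CrCl = (140 − 60) × 80.4 / (72 × 2.149) = 6432.0 / 154.73 ≈ 41.6 mL/min
CrCl ≈ 42 mL/min → bracket 20–89 mL/min.
67% of 100 mg = 67 mg → 65 mg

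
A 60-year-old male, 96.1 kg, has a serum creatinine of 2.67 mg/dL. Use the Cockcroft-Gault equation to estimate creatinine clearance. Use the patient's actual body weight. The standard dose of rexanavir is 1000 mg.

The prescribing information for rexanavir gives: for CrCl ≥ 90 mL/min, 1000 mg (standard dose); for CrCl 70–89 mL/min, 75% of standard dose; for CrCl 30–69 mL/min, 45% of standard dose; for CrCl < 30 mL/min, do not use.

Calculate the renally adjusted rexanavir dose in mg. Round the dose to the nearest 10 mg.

450 mg

CrCl = (140 − 60) × 96.1 / (72 × 2.67) = 7688.0 / 192.24 ≈ 40.0 mL/min
CrCl ≈ 40 mL/min → bracket 30–69 mL/min.
45% of 1000 mg = 450 mg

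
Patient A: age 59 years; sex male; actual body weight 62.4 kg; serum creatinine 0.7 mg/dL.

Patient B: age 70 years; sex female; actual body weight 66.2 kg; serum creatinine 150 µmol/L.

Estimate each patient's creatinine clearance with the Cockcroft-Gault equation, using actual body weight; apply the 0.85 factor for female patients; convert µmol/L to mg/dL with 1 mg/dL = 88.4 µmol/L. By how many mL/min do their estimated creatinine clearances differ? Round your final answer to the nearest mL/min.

Patient A: CrCl = (140 − 59) × 62.4 / (72 × 0.7) = 5054.4 / 50.40 ≈ 100.3 mL/min
Patient B: SCr = 150 / 88.4 = 1.697 mg/dL
Patient B: CrCl = (140 − 70) × 66.2 / (72 × 1.697) × 0.85 = 4634.0 / 122.18 × 0.85 ≈ 32.2 mL/min
|100.3 − 32.2| = 68.1 mL/min

68 mL/min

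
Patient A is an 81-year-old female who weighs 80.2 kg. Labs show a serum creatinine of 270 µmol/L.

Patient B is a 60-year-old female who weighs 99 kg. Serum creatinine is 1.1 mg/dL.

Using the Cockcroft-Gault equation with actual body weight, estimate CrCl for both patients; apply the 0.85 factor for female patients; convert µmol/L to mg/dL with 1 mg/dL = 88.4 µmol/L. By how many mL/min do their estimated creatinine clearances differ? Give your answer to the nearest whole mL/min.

Patient A: SCr = 270 / 88.4 = 3.054 mg/dL
Patient A: CrCl = (140 − 81) × 80.2 / (72 × 3.054) × 0.85 = 4731.8 / 219.89 × 0.85 ≈ 18.3 mL/min
Patient B: CrCl = (140 − 60) × 99 / (72 × 1.1) × 0.85 = 7920.0 / 79.20 × 0.85 ≈ 85.0 mL/min
|18.3 − 85.0| = 66.7 mL/min

67 mL/min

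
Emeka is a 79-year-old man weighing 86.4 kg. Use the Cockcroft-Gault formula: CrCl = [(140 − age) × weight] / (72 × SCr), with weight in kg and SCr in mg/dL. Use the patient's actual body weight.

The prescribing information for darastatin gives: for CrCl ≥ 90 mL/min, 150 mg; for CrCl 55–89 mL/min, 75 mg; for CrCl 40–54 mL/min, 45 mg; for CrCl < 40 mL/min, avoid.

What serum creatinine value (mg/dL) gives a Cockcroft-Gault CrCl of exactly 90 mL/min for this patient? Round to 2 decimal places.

Standard dose requires CrCl ≥ 90 mL/min.
Set (140 − 79) × 86.4 / (72 × SCr) = 90
SCr = (140 − 79) × 86.4 / (72 × 90) = 0.813 mg/dL

0.81 mg/dL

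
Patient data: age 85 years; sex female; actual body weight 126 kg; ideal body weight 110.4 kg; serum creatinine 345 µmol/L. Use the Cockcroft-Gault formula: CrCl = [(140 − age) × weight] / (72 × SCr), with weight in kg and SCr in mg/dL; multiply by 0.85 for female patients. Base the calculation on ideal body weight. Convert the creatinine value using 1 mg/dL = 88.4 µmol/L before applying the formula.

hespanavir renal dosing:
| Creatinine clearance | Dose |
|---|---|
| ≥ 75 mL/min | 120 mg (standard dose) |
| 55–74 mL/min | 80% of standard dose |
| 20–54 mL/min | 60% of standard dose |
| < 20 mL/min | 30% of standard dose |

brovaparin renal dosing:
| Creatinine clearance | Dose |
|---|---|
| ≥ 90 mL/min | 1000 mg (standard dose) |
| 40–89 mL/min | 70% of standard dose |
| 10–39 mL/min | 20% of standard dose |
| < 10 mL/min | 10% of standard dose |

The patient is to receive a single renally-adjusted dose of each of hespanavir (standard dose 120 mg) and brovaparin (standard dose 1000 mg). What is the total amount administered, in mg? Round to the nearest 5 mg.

235 mg

SCr = 345 / 88.4 = 3.903 mg/dL
CrCl = (140 − 85) × 110.4 / (72 × 3.903) × 0.85 = 6072.0 / 281.02 × 0.85 ≈ 18.4 mL/min
CrCl ≈ 18 mL/min.
hespanavir: < 20 mL/min → 30% of 120 mg = 36 mg.
brovaparin: 10–39 mL/min → 20% of 1000 mg = 200 mg.
Total = 36 + 200 = 236 mg.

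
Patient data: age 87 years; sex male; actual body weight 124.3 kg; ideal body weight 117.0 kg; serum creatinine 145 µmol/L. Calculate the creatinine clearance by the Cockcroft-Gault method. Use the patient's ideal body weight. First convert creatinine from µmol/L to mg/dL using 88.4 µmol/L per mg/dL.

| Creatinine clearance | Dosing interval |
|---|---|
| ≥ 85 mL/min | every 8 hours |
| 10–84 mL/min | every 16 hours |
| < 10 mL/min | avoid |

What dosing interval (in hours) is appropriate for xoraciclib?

every 16 hours

SCr = 145 / 88.4 = 1.64 mg/dL
CrCl = (140 − 87) × 117 / (72 × 1.64) = 6201.0 / 118.08 ≈ 52.5 mL/min
CrCl ≈ 53 mL/min → bracket 10–84 mL/min → every 16 hours.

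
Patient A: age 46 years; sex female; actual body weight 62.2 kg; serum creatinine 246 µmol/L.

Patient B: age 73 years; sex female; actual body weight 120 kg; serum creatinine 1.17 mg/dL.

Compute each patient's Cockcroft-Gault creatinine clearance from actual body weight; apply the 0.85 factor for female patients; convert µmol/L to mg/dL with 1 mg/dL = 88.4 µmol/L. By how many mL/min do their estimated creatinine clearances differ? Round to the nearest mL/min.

Patient A: SCr = 246 / 88.4 = 2.783 mg/dL
Patient A: CrCl = (140 − 46) × 62.2 / (72 × 2.783) × 0.85 = 5846.8 / 200.38 × 0.85 ≈ 24.8 mL/min
Patient B: CrCl = (140 − 73) × 120 / (72 × 1.17) × 0.85 = 8040.0 / 84.24 × 0.85 ≈ 81.1 mL/min
|24.8 − 81.1| = 56.3 mL/min

56 mL/min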